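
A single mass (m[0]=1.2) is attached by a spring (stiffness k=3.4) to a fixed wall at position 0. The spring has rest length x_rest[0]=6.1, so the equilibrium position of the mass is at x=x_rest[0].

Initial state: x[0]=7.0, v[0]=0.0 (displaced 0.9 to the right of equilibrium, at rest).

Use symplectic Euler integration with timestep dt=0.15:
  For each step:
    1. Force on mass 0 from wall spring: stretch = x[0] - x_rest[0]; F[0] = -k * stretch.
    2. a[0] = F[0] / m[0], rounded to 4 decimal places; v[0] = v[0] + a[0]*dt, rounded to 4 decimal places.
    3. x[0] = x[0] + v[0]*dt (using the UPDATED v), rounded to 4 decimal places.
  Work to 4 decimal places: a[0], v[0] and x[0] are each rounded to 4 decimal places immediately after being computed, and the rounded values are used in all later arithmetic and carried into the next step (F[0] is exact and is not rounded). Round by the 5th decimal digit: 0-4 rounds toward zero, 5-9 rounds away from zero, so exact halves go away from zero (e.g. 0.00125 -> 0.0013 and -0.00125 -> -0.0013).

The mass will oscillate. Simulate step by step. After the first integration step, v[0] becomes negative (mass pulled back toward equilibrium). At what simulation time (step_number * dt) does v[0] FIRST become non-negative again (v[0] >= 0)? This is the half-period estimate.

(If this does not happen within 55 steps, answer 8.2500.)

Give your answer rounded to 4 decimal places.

Step 0: x=[7.0000] v=[0.0000]
Step 1: x=[6.9426] v=[-0.3825]
Step 2: x=[6.8315] v=[-0.7406]
Step 3: x=[6.6738] v=[-1.0515]
Step 4: x=[6.4795] v=[-1.2954]
Step 5: x=[6.2610] v=[-1.4567]
Step 6: x=[6.0322] v=[-1.5251]
Step 7: x=[5.8078] v=[-1.4963]
Step 8: x=[5.6020] v=[-1.3721]
Step 9: x=[5.4279] v=[-1.1605]
Step 10: x=[5.2967] v=[-0.8749]
Step 11: x=[5.2167] v=[-0.5335]
Step 12: x=[5.1930] v=[-0.1581]
Step 13: x=[5.2271] v=[0.2274]
First v>=0 after going negative at step 13, time=1.9500

Answer: 1.9500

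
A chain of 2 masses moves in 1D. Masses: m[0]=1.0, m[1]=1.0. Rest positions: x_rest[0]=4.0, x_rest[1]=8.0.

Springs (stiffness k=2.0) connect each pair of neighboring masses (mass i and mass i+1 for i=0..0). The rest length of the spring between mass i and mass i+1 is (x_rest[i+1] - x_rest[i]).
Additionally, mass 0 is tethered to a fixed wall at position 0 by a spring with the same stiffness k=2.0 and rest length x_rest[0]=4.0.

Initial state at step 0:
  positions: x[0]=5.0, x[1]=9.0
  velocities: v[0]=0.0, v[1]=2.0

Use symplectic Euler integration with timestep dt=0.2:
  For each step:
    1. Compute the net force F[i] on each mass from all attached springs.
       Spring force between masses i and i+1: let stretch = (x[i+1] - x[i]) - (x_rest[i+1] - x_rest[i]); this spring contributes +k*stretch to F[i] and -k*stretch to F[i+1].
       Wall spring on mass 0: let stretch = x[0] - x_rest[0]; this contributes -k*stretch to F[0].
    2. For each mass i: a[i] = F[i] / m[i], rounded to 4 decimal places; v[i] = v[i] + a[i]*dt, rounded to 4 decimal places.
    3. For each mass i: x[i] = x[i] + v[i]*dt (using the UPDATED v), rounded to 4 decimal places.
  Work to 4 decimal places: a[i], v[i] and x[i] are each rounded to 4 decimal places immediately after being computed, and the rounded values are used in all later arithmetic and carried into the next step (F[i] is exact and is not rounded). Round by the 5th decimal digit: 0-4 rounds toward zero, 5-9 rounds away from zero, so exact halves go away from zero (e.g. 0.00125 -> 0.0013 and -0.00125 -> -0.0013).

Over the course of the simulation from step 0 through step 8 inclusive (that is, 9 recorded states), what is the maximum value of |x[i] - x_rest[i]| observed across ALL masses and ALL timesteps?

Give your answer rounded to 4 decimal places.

Answer: 2.2757

Derivation:
Step 0: x=[5.0000 9.0000] v=[0.0000 2.0000]
Step 1: x=[4.9200 9.4000] v=[-0.4000 2.0000]
Step 2: x=[4.8048 9.7616] v=[-0.5760 1.8080]
Step 3: x=[4.7018 10.0467] v=[-0.5152 1.4253]
Step 4: x=[4.6502 10.2242] v=[-0.2580 0.8873]
Step 5: x=[4.6725 10.2757] v=[0.1115 0.2577]
Step 6: x=[4.7693 10.1990] v=[0.4838 -0.3836]
Step 7: x=[4.9189 10.0079] v=[0.7480 -0.9555]
Step 8: x=[5.0821 9.7297] v=[0.8160 -1.3911]
Max displacement = 2.2757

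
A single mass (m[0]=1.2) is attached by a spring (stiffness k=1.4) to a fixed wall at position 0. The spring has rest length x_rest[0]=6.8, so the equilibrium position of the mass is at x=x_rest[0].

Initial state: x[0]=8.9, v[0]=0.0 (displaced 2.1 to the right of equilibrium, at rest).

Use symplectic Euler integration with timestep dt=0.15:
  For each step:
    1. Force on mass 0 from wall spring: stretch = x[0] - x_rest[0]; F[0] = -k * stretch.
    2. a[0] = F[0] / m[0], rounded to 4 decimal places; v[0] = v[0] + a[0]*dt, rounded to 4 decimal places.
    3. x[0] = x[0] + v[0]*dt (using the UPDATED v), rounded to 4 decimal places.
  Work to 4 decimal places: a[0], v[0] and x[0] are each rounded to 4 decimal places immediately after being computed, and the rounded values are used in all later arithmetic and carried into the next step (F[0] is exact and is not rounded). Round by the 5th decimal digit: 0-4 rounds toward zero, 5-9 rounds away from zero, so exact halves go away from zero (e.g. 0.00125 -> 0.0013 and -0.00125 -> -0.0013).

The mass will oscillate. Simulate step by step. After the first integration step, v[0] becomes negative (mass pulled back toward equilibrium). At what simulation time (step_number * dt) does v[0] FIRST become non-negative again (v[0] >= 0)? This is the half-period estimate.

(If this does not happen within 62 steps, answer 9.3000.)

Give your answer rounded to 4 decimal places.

Step 0: x=[8.9000] v=[0.0000]
Step 1: x=[8.8449] v=[-0.3675]
Step 2: x=[8.7361] v=[-0.7254]
Step 3: x=[8.5765] v=[-1.0642]
Step 4: x=[8.3702] v=[-1.3751]
Step 5: x=[8.1227] v=[-1.6499]
Step 6: x=[7.8405] v=[-1.8814]
Step 7: x=[7.5310] v=[-2.0635]
Step 8: x=[7.2023] v=[-2.1914]
Step 9: x=[6.8630] v=[-2.2618]
Step 10: x=[6.5221] v=[-2.2728]
Step 11: x=[6.1885] v=[-2.2242]
Step 12: x=[5.8709] v=[-2.1172]
Step 13: x=[5.5777] v=[-1.9546]
Step 14: x=[5.3166] v=[-1.7407]
Step 15: x=[5.0944] v=[-1.4811]
Step 16: x=[4.9170] v=[-1.1826]
Step 17: x=[4.7890] v=[-0.8531]
Step 18: x=[4.7138] v=[-0.5012]
Step 19: x=[4.6934] v=[-0.1361]
Step 20: x=[4.7283] v=[0.2326]
First v>=0 after going negative at step 20, time=3.0000

Answer: 3.0000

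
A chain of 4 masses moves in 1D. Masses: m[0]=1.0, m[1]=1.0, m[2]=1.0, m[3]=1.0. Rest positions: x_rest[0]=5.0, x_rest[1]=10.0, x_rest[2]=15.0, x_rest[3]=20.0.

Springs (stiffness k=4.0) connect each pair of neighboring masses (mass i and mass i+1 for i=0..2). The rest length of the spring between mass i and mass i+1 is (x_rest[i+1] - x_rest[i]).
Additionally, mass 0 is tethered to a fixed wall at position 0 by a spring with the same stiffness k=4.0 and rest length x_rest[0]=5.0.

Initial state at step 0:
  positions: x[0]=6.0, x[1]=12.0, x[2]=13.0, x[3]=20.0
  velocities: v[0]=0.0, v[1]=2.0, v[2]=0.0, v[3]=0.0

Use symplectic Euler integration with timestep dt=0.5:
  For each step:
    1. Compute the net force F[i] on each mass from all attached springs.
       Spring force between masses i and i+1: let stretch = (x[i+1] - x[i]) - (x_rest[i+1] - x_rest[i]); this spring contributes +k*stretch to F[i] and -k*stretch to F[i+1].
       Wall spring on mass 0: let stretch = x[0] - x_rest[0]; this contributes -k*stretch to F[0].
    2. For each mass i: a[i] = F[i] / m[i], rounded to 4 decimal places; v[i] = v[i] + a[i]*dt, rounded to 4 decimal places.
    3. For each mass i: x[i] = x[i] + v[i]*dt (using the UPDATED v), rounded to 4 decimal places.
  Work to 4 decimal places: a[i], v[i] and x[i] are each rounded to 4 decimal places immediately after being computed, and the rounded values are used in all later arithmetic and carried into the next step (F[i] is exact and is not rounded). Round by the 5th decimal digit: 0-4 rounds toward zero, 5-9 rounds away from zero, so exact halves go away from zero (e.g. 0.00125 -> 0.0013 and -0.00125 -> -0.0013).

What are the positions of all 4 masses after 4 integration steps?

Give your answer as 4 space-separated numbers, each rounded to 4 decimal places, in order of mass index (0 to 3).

Step 0: x=[6.0000 12.0000 13.0000 20.0000] v=[0.0000 2.0000 0.0000 0.0000]
Step 1: x=[6.0000 8.0000 19.0000 18.0000] v=[0.0000 -8.0000 12.0000 -4.0000]
Step 2: x=[2.0000 13.0000 13.0000 22.0000] v=[-8.0000 10.0000 -12.0000 8.0000]
Step 3: x=[7.0000 7.0000 16.0000 22.0000] v=[10.0000 -12.0000 6.0000 0.0000]
Step 4: x=[5.0000 10.0000 16.0000 21.0000] v=[-4.0000 6.0000 0.0000 -2.0000]

Answer: 5.0000 10.0000 16.0000 21.0000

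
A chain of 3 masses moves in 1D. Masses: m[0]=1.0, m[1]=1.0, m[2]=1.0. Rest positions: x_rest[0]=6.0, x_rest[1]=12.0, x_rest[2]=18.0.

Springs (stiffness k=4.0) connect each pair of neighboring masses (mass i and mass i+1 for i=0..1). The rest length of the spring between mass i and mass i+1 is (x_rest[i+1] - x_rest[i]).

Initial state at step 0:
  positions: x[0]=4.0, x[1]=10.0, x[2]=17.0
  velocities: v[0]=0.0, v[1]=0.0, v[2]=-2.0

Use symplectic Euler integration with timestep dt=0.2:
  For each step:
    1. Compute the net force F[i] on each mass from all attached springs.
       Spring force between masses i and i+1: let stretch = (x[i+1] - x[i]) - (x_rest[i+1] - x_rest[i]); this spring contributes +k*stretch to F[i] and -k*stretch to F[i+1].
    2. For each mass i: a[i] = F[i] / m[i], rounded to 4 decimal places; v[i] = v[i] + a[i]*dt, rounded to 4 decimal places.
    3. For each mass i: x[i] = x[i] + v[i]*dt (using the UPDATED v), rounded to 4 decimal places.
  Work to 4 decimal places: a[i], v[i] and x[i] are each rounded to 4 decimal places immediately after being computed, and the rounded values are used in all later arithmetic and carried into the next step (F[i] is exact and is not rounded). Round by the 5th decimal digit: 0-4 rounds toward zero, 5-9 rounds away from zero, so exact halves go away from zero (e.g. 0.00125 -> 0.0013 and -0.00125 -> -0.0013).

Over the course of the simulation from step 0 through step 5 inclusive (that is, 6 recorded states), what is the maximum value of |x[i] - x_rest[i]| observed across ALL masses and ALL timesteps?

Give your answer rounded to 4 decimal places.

Step 0: x=[4.0000 10.0000 17.0000] v=[0.0000 0.0000 -2.0000]
Step 1: x=[4.0000 10.1600 16.4400] v=[0.0000 0.8000 -2.8000]
Step 2: x=[4.0256 10.3392 15.8352] v=[0.1280 0.8960 -3.0240]
Step 3: x=[4.1014 10.3876 15.3110] v=[0.3789 0.2419 -2.6208]
Step 4: x=[4.2230 10.2179 14.9591] v=[0.6079 -0.8483 -1.7595]
Step 5: x=[4.3438 9.8476 14.8086] v=[0.6038 -1.8513 -0.7525]
Max displacement = 3.1914

Answer: 3.1914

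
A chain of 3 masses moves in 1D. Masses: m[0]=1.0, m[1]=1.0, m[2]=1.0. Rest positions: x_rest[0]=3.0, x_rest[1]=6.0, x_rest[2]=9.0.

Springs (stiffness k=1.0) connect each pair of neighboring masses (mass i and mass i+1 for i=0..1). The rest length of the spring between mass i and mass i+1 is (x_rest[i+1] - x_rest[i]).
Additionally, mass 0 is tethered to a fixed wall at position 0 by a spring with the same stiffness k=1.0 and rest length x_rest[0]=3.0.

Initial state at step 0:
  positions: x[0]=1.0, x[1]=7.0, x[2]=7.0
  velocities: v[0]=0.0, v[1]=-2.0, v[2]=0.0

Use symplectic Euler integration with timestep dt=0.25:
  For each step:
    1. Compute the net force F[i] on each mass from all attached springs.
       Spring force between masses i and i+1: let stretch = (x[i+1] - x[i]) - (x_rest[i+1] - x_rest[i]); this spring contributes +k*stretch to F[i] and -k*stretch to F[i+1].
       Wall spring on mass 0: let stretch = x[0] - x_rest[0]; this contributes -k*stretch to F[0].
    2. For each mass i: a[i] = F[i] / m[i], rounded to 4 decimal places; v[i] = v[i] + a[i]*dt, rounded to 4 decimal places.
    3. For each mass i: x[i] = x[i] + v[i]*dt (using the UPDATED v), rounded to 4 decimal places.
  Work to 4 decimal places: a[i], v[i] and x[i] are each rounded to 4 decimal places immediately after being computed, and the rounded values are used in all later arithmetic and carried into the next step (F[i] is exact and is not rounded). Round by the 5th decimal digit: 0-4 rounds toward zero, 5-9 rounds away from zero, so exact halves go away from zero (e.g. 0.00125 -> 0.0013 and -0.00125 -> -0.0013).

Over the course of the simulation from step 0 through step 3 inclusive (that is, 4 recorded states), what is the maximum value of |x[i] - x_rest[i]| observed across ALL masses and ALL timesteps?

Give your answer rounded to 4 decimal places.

Answer: 2.1370

Derivation:
Step 0: x=[1.0000 7.0000 7.0000] v=[0.0000 -2.0000 0.0000]
Step 1: x=[1.3125 6.1250 7.1875] v=[1.2500 -3.5000 0.7500]
Step 2: x=[1.8438 5.0156 7.4961] v=[2.1250 -4.4375 1.2344]
Step 3: x=[2.4581 3.8630 7.8372] v=[2.4570 -4.6103 1.3643]
Max displacement = 2.1370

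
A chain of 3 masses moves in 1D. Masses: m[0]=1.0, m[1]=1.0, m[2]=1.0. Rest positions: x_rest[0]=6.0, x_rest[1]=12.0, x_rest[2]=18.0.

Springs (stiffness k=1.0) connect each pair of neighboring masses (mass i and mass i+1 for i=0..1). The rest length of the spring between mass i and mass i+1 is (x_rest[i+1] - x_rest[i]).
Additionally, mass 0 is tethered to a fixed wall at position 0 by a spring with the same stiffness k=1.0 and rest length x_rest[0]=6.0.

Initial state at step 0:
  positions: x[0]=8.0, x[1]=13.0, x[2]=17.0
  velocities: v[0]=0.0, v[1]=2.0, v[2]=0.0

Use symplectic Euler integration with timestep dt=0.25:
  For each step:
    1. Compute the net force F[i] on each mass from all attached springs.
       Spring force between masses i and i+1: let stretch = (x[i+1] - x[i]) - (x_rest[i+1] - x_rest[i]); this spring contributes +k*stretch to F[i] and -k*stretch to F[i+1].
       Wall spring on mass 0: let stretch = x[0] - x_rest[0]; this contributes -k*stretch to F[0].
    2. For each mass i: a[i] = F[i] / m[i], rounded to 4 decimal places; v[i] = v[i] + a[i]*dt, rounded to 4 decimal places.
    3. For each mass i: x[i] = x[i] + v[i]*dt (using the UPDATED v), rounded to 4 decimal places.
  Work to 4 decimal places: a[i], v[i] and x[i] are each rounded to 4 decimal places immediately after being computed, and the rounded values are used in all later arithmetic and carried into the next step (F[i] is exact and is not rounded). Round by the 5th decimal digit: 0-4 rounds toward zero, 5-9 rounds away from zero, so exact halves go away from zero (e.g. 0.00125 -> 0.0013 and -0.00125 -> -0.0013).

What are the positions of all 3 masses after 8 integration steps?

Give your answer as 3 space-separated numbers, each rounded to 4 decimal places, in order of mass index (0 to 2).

Answer: 5.6086 12.5717 20.9272

Derivation:
Step 0: x=[8.0000 13.0000 17.0000] v=[0.0000 2.0000 0.0000]
Step 1: x=[7.8125 13.4375 17.1250] v=[-0.7500 1.7500 0.5000]
Step 2: x=[7.4883 13.7539 17.3945] v=[-1.2969 1.2656 1.0781]
Step 3: x=[7.0877 13.9063 17.8115] v=[-1.6026 0.6094 1.6680]
Step 4: x=[6.6702 13.8766 18.3594] v=[-1.6699 -0.1190 2.1917]
Step 5: x=[6.2862 13.6766 19.0022] v=[-1.5359 -0.7999 2.5710]
Step 6: x=[5.9712 13.3476 19.6871] v=[-1.2599 -1.3161 2.7396]
Step 7: x=[5.7441 12.9538 20.3508] v=[-0.9086 -1.5753 2.6547]
Step 8: x=[5.6086 12.5717 20.9272] v=[-0.5422 -1.5285 2.3055]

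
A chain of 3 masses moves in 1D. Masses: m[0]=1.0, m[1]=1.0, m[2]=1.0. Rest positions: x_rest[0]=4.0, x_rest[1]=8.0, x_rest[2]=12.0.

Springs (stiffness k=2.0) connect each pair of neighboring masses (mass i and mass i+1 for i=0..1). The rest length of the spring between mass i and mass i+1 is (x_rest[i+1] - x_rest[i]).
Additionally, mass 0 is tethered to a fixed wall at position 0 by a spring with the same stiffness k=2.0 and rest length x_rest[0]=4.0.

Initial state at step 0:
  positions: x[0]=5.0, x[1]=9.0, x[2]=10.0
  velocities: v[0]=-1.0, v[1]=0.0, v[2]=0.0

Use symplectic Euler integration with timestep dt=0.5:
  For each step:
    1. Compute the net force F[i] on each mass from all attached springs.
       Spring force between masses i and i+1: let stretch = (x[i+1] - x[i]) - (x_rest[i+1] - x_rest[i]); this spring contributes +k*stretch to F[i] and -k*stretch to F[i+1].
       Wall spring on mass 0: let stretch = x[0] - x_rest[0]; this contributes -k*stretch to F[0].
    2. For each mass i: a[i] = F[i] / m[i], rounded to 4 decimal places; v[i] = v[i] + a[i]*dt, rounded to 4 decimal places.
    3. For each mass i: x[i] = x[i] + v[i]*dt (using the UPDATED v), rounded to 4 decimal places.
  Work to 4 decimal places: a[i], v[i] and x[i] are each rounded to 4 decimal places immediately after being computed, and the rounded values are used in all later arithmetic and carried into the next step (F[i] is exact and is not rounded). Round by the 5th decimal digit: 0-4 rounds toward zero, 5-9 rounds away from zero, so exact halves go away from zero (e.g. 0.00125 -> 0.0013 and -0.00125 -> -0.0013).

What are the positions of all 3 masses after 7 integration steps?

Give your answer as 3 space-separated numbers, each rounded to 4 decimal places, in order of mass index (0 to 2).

Step 0: x=[5.0000 9.0000 10.0000] v=[-1.0000 0.0000 0.0000]
Step 1: x=[4.0000 7.5000 11.5000] v=[-2.0000 -3.0000 3.0000]
Step 2: x=[2.7500 6.2500 13.0000] v=[-2.5000 -2.5000 3.0000]
Step 3: x=[1.8750 6.6250 13.1250] v=[-1.7500 0.7500 0.2500]
Step 4: x=[2.4375 7.8750 12.0000] v=[1.1250 2.5000 -2.2500]
Step 5: x=[4.5000 8.4688 10.8125] v=[4.1250 1.1875 -2.3750]
Step 6: x=[6.2969 8.2500 10.4532] v=[3.5938 -0.4376 -0.7187]
Step 7: x=[5.9219 8.1563 10.9923] v=[-0.7500 -0.1875 1.0781]

Answer: 5.9219 8.1563 10.9923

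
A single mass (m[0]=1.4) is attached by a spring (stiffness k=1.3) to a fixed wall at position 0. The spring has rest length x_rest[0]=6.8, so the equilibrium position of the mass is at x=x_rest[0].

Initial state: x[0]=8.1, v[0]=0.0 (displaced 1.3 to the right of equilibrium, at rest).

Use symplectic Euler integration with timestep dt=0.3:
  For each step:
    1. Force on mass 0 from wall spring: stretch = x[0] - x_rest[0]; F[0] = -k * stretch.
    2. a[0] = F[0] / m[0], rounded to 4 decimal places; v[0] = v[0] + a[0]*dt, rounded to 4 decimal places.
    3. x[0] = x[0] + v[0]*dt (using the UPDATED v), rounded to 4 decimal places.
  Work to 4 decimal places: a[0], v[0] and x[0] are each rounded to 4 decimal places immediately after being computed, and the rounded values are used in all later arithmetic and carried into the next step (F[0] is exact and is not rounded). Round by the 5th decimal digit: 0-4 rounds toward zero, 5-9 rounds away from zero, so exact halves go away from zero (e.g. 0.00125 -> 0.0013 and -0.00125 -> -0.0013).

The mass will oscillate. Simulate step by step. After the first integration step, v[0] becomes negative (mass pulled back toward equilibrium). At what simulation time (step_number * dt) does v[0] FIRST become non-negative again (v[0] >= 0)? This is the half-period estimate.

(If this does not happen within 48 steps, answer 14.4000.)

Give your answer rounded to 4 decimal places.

Step 0: x=[8.1000] v=[0.0000]
Step 1: x=[7.9914] v=[-0.3621]
Step 2: x=[7.7832] v=[-0.6940]
Step 3: x=[7.4928] v=[-0.9679]
Step 4: x=[7.1445] v=[-1.1609]
Step 5: x=[6.7674] v=[-1.2569]
Step 6: x=[6.3931] v=[-1.2478]
Step 7: x=[6.0528] v=[-1.1345]
Step 8: x=[5.7749] v=[-0.9264]
Step 9: x=[5.5827] v=[-0.6408]
Step 10: x=[5.4922] v=[-0.3017]
Step 11: x=[5.5110] v=[0.0626]
First v>=0 after going negative at step 11, time=3.3000

Answer: 3.3000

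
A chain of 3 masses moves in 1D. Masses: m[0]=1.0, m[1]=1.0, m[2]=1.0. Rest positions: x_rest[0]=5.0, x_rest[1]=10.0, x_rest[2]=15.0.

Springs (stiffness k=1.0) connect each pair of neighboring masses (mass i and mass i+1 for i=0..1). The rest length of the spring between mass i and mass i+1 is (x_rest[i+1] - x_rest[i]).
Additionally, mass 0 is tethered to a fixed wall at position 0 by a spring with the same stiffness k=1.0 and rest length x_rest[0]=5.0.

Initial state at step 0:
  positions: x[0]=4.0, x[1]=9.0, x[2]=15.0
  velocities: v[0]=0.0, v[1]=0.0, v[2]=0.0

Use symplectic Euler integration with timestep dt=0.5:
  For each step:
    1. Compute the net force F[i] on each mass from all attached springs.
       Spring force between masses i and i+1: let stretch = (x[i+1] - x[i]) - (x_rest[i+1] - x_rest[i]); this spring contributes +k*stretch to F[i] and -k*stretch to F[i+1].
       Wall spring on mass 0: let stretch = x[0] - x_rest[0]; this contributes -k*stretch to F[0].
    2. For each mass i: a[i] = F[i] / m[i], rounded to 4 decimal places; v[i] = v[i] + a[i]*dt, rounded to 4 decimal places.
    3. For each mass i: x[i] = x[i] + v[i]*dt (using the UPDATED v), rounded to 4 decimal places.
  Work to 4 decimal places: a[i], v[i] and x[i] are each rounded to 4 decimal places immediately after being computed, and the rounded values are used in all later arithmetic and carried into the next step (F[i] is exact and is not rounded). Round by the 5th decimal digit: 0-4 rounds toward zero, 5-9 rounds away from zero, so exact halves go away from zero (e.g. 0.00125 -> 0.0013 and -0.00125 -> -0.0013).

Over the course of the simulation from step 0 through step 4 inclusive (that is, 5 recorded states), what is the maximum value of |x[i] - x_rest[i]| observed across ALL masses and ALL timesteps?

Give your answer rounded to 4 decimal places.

Step 0: x=[4.0000 9.0000 15.0000] v=[0.0000 0.0000 0.0000]
Step 1: x=[4.2500 9.2500 14.7500] v=[0.5000 0.5000 -0.5000]
Step 2: x=[4.6875 9.6250 14.3750] v=[0.8750 0.7500 -0.7500]
Step 3: x=[5.1875 9.9532 14.0625] v=[1.0000 0.6563 -0.6250]
Step 4: x=[5.5821 10.1173 13.9727] v=[0.7891 0.3281 -0.1797]
Max displacement = 1.0273

Answer: 1.0273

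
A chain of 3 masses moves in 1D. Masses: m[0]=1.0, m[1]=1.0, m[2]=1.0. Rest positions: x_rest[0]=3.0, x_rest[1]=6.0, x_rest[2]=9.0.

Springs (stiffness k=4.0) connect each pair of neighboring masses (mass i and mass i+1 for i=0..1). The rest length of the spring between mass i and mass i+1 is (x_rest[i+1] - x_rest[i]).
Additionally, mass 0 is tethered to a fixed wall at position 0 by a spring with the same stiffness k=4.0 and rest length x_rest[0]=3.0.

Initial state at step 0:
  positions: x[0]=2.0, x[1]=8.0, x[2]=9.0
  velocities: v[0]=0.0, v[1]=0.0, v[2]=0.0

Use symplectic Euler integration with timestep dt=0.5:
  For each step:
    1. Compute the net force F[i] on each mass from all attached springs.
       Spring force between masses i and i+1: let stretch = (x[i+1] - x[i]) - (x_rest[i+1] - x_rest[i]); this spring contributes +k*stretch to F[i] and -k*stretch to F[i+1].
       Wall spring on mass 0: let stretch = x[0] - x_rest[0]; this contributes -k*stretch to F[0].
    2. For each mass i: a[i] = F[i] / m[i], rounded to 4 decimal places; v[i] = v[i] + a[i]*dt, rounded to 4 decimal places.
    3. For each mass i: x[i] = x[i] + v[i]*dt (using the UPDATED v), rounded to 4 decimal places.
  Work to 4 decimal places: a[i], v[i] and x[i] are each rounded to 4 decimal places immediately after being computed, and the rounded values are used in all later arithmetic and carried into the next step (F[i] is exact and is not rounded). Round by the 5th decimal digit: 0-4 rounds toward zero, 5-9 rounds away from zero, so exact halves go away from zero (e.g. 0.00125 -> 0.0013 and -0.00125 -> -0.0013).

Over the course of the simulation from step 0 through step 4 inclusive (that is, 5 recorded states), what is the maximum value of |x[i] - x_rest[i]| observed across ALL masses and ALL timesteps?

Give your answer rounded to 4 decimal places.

Step 0: x=[2.0000 8.0000 9.0000] v=[0.0000 0.0000 0.0000]
Step 1: x=[6.0000 3.0000 11.0000] v=[8.0000 -10.0000 4.0000]
Step 2: x=[1.0000 9.0000 8.0000] v=[-10.0000 12.0000 -6.0000]
Step 3: x=[3.0000 6.0000 9.0000] v=[4.0000 -6.0000 2.0000]
Step 4: x=[5.0000 3.0000 10.0000] v=[4.0000 -6.0000 2.0000]
Max displacement = 3.0000

Answer: 3.0000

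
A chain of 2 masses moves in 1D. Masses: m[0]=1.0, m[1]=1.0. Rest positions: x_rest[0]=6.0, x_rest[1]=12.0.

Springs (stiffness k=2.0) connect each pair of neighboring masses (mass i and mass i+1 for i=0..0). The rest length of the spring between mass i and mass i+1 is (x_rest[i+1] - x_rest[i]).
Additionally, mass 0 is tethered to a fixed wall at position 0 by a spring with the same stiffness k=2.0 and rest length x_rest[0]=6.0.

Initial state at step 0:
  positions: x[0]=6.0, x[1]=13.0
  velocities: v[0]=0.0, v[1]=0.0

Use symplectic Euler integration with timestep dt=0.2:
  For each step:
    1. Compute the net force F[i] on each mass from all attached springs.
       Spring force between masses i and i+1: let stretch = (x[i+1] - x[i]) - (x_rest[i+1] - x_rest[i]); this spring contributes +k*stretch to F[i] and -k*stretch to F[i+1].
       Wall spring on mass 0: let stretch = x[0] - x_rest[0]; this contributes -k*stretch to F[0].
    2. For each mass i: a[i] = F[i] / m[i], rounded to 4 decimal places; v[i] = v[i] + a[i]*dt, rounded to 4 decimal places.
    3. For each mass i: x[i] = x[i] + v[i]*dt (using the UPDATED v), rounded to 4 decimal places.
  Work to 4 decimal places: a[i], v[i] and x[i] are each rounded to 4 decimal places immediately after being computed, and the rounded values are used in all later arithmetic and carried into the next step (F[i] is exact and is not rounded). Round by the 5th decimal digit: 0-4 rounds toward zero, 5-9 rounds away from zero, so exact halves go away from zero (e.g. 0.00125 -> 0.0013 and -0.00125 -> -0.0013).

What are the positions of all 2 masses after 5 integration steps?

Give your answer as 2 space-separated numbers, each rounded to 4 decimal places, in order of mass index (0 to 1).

Answer: 6.6351 12.1810

Derivation:
Step 0: x=[6.0000 13.0000] v=[0.0000 0.0000]
Step 1: x=[6.0800 12.9200] v=[0.4000 -0.4000]
Step 2: x=[6.2208 12.7728] v=[0.7040 -0.7360]
Step 3: x=[6.3881 12.5814] v=[0.8365 -0.9568]
Step 4: x=[6.5398 12.3746] v=[0.7586 -1.0341]
Step 5: x=[6.6351 12.1810] v=[0.4766 -0.9680]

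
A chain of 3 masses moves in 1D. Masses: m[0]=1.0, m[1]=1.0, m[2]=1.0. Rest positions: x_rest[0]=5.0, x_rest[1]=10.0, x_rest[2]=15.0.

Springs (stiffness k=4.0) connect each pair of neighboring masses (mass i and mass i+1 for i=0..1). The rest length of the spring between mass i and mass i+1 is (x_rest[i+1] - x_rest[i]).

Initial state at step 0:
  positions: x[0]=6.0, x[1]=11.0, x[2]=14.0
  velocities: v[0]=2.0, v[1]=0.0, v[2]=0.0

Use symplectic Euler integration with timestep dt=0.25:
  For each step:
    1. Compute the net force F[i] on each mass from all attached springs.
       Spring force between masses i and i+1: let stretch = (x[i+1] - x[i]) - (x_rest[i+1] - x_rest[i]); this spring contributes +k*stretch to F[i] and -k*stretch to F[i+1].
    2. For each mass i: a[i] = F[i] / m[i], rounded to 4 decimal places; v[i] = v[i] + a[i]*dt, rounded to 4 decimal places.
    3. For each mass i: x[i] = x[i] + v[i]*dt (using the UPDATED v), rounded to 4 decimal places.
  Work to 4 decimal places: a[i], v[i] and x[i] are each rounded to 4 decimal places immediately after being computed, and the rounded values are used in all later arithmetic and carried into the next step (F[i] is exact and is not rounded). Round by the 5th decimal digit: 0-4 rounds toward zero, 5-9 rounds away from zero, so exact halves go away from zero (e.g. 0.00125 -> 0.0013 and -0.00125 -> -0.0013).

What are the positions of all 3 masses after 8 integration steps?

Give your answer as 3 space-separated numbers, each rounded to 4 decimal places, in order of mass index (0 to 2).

Answer: 5.8379 11.6782 17.4841

Derivation:
Step 0: x=[6.0000 11.0000 14.0000] v=[2.0000 0.0000 0.0000]
Step 1: x=[6.5000 10.5000 14.5000] v=[2.0000 -2.0000 2.0000]
Step 2: x=[6.7500 10.0000 15.2500] v=[1.0000 -2.0000 3.0000]
Step 3: x=[6.5625 10.0000 15.9375] v=[-0.7500 0.0000 2.7500]
Step 4: x=[5.9844 10.6250 16.3906] v=[-2.3125 2.5000 1.8125]
Step 5: x=[5.3164 11.5313 16.6523] v=[-2.6719 3.6250 1.0469]
Step 6: x=[4.9522 12.1641 16.8838] v=[-1.4570 2.5311 0.9259]
Step 7: x=[5.1409 12.1738 17.1854] v=[0.7549 0.0389 1.2062]
Step 8: x=[5.8379 11.6782 17.4841] v=[2.7878 -1.9824 1.1946]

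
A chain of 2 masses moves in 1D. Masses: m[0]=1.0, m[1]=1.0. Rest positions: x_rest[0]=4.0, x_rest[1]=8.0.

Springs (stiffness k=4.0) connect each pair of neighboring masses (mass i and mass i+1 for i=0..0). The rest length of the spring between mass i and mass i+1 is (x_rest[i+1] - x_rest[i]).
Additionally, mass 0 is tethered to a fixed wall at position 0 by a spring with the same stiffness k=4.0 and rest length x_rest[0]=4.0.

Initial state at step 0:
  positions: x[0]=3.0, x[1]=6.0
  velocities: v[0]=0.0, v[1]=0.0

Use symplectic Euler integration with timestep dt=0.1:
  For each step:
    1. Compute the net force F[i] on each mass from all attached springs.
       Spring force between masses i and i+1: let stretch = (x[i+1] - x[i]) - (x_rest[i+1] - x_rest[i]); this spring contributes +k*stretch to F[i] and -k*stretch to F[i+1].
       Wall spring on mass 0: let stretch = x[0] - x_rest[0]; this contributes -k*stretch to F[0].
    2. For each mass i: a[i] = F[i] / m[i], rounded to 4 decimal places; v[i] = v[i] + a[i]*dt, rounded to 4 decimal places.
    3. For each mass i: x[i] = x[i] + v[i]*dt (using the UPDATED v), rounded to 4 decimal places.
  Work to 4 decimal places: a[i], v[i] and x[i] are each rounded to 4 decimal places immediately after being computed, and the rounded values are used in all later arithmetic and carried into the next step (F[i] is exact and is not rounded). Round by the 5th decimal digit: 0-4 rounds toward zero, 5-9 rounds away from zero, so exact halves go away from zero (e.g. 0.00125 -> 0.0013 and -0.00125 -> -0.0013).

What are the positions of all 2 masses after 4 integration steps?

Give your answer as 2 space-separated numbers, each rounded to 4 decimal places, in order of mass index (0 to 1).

Answer: 3.0227 6.3769

Derivation:
Step 0: x=[3.0000 6.0000] v=[0.0000 0.0000]
Step 1: x=[3.0000 6.0400] v=[0.0000 0.4000]
Step 2: x=[3.0016 6.1184] v=[0.0160 0.7840]
Step 3: x=[3.0078 6.2321] v=[0.0621 1.1373]
Step 4: x=[3.0227 6.3769] v=[0.1487 1.4476]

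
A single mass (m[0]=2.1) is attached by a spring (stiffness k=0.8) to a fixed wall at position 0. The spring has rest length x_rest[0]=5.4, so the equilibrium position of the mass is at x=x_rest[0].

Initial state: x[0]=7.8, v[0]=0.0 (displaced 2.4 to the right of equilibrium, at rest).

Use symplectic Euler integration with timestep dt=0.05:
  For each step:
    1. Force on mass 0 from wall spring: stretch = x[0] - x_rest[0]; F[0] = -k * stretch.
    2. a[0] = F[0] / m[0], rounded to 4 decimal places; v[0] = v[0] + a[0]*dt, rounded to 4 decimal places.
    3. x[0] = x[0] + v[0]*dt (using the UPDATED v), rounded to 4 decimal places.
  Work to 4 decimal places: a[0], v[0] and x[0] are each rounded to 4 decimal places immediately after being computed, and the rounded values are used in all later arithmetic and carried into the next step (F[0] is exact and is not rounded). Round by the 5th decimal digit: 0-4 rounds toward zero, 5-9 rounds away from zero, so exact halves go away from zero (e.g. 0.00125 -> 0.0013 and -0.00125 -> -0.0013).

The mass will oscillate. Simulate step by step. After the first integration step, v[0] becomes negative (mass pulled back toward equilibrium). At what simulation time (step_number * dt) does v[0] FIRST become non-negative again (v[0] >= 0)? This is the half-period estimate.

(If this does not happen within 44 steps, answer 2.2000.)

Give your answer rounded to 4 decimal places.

Answer: 2.2000

Derivation:
Step 0: x=[7.8000] v=[0.0000]
Step 1: x=[7.7977] v=[-0.0457]
Step 2: x=[7.7931] v=[-0.0914]
Step 3: x=[7.7863] v=[-0.1370]
Step 4: x=[7.7772] v=[-0.1825]
Step 5: x=[7.7658] v=[-0.2278]
Step 6: x=[7.7522] v=[-0.2729]
Step 7: x=[7.7363] v=[-0.3177]
Step 8: x=[7.7182] v=[-0.3622]
Step 9: x=[7.6979] v=[-0.4064]
Step 10: x=[7.6754] v=[-0.4502]
Step 11: x=[7.6507] v=[-0.4935]
Step 12: x=[7.6239] v=[-0.5364]
Step 13: x=[7.5950] v=[-0.5788]
Step 14: x=[7.5640] v=[-0.6206]
Step 15: x=[7.5309] v=[-0.6618]
Step 16: x=[7.4958] v=[-0.7024]
Step 17: x=[7.4587] v=[-0.7423]
Step 18: x=[7.4196] v=[-0.7815]
Step 19: x=[7.3786] v=[-0.8200]
Step 20: x=[7.3357] v=[-0.8577]
Step 21: x=[7.2910] v=[-0.8946]
Step 22: x=[7.2445] v=[-0.9306]
Step 23: x=[7.1962] v=[-0.9657]
Step 24: x=[7.1462] v=[-0.9999]
Step 25: x=[7.0945] v=[-1.0332]
Step 26: x=[7.0412] v=[-1.0655]
Step 27: x=[6.9864] v=[-1.0968]
Step 28: x=[6.9301] v=[-1.1270]
Step 29: x=[6.8723] v=[-1.1561]
Step 30: x=[6.8131] v=[-1.1841]
Step 31: x=[6.7526] v=[-1.2110]
Step 32: x=[6.6908] v=[-1.2368]
Step 33: x=[6.6277] v=[-1.2614]
Step 34: x=[6.5635] v=[-1.2848]
Step 35: x=[6.4982] v=[-1.3070]
Step 36: x=[6.4318] v=[-1.3279]
Step 37: x=[6.3644] v=[-1.3476]
Step 38: x=[6.2961] v=[-1.3660]
Step 39: x=[6.2269] v=[-1.3831]
Step 40: x=[6.1570] v=[-1.3989]
Step 41: x=[6.0863] v=[-1.4133]
Step 42: x=[6.0150] v=[-1.4264]
Step 43: x=[5.9431] v=[-1.4381]
Step 44: x=[5.8707] v=[-1.4484]
v[0] did not become non-negative within 44 steps; using fallback time=2.2000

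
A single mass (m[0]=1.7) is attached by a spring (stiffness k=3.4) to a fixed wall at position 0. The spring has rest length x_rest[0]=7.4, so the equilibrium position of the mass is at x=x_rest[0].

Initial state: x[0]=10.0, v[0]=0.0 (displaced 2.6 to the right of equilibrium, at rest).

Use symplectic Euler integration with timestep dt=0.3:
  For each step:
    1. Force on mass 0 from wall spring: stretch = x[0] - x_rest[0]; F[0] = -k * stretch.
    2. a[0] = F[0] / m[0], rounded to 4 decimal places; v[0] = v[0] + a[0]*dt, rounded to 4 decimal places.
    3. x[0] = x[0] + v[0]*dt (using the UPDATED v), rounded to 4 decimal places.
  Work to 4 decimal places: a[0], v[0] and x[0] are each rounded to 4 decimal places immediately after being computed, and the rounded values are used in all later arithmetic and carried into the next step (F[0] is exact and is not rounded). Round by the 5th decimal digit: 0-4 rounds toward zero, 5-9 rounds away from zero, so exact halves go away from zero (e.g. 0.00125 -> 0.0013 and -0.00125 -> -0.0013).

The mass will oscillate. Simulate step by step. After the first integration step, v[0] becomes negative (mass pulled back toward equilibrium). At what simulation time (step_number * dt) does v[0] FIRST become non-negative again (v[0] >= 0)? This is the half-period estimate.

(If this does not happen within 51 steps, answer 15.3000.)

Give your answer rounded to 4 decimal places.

Step 0: x=[10.0000] v=[0.0000]
Step 1: x=[9.5320] v=[-1.5600]
Step 2: x=[8.6802] v=[-2.8392]
Step 3: x=[7.5980] v=[-3.6073]
Step 4: x=[6.4802] v=[-3.7261]
Step 5: x=[5.5279] v=[-3.1742]
Step 6: x=[4.9126] v=[-2.0509]
Step 7: x=[4.7451] v=[-0.5585]
Step 8: x=[5.0554] v=[1.0344]
First v>=0 after going negative at step 8, time=2.4000

Answer: 2.4000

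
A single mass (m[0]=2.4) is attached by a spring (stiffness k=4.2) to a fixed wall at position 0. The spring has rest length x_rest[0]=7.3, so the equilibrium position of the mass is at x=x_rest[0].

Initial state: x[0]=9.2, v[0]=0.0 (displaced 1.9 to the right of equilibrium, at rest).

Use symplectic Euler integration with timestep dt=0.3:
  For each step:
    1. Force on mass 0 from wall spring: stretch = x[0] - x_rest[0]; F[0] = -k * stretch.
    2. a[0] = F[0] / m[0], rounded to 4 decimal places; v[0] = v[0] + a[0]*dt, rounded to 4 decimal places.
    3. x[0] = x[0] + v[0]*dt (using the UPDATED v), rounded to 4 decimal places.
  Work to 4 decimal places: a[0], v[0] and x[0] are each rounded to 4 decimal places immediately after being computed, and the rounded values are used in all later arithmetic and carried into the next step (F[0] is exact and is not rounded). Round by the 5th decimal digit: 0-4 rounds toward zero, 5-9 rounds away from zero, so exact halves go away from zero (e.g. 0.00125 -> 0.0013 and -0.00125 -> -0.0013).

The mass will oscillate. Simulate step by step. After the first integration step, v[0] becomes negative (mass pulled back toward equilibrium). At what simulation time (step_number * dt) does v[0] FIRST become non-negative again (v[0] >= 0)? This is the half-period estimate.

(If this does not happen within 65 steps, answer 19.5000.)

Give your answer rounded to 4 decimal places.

Step 0: x=[9.2000] v=[0.0000]
Step 1: x=[8.9008] v=[-0.9975]
Step 2: x=[8.3494] v=[-1.8379]
Step 3: x=[7.6327] v=[-2.3889]
Step 4: x=[6.8636] v=[-2.5636]
Step 5: x=[6.1633] v=[-2.3345]
Step 6: x=[5.6420] v=[-1.7377]
Step 7: x=[5.3818] v=[-0.8673]
Step 8: x=[5.4237] v=[0.1398]
First v>=0 after going negative at step 8, time=2.4000

Answer: 2.4000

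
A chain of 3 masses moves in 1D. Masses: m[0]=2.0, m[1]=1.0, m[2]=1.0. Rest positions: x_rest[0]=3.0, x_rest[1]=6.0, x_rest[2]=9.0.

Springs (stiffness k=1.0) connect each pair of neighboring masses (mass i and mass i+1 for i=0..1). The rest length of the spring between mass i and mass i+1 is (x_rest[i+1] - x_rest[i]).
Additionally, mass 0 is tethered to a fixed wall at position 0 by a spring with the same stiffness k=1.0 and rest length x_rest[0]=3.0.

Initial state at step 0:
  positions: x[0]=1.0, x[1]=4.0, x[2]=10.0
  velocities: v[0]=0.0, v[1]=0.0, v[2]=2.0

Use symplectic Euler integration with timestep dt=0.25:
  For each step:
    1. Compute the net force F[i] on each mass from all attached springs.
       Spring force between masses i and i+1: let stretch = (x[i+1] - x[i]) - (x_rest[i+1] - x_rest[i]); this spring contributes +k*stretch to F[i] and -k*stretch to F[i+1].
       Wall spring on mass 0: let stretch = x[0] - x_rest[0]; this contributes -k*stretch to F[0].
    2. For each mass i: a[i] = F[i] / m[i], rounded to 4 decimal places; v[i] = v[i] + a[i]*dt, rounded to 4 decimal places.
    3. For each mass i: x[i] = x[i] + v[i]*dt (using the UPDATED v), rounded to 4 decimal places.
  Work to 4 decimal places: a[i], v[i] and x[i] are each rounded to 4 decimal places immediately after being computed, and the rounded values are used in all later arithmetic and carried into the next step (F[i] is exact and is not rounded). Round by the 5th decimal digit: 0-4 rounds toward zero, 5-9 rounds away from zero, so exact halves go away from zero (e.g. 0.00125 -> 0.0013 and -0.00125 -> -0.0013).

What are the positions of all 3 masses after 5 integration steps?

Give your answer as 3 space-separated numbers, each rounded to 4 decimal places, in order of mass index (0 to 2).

Step 0: x=[1.0000 4.0000 10.0000] v=[0.0000 0.0000 2.0000]
Step 1: x=[1.0625 4.1875 10.3125] v=[0.2500 0.7500 1.2500]
Step 2: x=[1.1895 4.5625 10.4297] v=[0.5078 1.5000 0.4688]
Step 3: x=[1.3847 5.0934 10.3677] v=[0.7808 2.1236 -0.2480]
Step 4: x=[1.6525 5.7222 10.1636] v=[1.0713 2.5150 -0.8166]
Step 5: x=[1.9959 6.3742 9.8694] v=[1.3735 2.6079 -1.1770]

Answer: 1.9959 6.3742 9.8694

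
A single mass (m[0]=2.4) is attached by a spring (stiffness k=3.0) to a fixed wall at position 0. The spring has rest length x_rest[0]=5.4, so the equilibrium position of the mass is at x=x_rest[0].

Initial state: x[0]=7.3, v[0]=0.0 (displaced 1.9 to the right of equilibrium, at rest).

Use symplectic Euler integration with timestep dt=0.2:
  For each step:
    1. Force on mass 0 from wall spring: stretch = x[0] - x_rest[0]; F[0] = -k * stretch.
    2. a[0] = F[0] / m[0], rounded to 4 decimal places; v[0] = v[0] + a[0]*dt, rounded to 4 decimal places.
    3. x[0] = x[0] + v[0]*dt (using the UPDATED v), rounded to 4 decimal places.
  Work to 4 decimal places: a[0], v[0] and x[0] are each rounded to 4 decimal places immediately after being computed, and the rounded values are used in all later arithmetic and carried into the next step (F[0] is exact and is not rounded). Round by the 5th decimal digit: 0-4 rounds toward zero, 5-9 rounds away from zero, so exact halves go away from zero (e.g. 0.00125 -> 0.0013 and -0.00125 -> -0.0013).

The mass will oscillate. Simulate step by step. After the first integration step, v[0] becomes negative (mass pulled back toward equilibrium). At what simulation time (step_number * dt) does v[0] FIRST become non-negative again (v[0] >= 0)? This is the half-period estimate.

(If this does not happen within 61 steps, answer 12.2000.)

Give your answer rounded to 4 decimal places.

Step 0: x=[7.3000] v=[0.0000]
Step 1: x=[7.2050] v=[-0.4750]
Step 2: x=[7.0197] v=[-0.9263]
Step 3: x=[6.7535] v=[-1.3312]
Step 4: x=[6.4196] v=[-1.6696]
Step 5: x=[6.0347] v=[-1.9245]
Step 6: x=[5.6181] v=[-2.0832]
Step 7: x=[5.1906] v=[-2.1377]
Step 8: x=[4.7735] v=[-2.0853]
Step 9: x=[4.3878] v=[-1.9287]
Step 10: x=[4.0527] v=[-1.6756]
Step 11: x=[3.7849] v=[-1.3388]
Step 12: x=[3.5979] v=[-0.9350]
Step 13: x=[3.5010] v=[-0.4845]
Step 14: x=[3.4991] v=[-0.0097]
Step 15: x=[3.5922] v=[0.4655]
First v>=0 after going negative at step 15, time=3.0000

Answer: 3.0000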